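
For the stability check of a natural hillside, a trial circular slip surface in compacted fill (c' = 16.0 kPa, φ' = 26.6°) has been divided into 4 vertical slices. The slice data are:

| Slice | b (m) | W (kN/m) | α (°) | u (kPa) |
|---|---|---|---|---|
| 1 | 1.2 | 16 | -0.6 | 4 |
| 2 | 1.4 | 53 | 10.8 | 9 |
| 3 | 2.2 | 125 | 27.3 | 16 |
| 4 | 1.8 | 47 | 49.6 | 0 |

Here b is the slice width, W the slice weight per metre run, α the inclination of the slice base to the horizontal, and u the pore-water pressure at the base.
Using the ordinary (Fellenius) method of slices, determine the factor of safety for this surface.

FS = 1.97

Ordinary method of slices: FS = Σ[c'·Δl_i + (W_i cosα_i − u_i·Δl_i)·tanφ'] / Σ W_i sinα_i, with Δl_i = b_i / cosα_i.
Slice 1: Δl = 1.2/cos(-0.6°) = 1.200 m; N'_1 = 16·cos(-0.6°) − 4·1.200 = 11.2; c'Δl = 19.20; W sinα = -0.2
Slice 2: Δl = 1.4/cos10.8° = 1.425 m; N'_2 = 53·cos10.8° − 9·1.425 = 39.2; c'Δl = 22.80; W sinα = 9.9
Slice 3: Δl = 2.2/cos27.3° = 2.476 m; N'_3 = 125·cos27.3° − 16·2.476 = 71.5; c'Δl = 39.61; W sinα = 57.3
Slice 4: Δl = 1.8/cos49.6° = 2.777 m; N'_4 = 47·cos49.6° − 0·2.777 = 30.5; c'Δl = 44.44; W sinα = 35.8
Σc'Δl = 126.1 kN/m; ΣN' = 152.4 kN/m; ΣW sinα = 102.9 kN/m
Resisting = 126.1 + 152.4·tan26.6° = 126.1 + 76.3 = 202.3 kN/m
FS = 202.3 / 102.9 = 1.967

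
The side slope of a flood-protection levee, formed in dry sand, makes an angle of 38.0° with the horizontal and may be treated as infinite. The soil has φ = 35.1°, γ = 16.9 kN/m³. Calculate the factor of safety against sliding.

For a dry cohesionless infinite slope the factor of safety is FS = tanφ / tanβ.
FS = tan35.1° / tan38.0° = 0.7028 / 0.7813 = 0.900

FS = 0.90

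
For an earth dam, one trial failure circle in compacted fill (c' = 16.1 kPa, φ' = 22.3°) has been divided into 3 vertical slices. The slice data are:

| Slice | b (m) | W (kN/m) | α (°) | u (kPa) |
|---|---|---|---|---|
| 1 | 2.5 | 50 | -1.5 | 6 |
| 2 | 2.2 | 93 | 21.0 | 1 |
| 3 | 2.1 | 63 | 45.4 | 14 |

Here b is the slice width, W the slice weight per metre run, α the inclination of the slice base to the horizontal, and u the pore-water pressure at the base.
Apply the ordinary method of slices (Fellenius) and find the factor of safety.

FS = 2.29

Ordinary method of slices: FS = Σ[c'·Δl_i + (W_i cosα_i − u_i·Δl_i)·tanφ'] / Σ W_i sinα_i, with Δl_i = b_i / cosα_i.
Slice 1: Δl = 2.5/cos(-1.5°) = 2.501 m; N'_1 = 50·cos(-1.5°) − 6·2.501 = 35.0; c'Δl = 40.26; W sinα = -1.3
Slice 2: Δl = 2.2/cos21.0° = 2.357 m; N'_2 = 93·cos21.0° − 1·2.357 = 84.5; c'Δl = 37.94; W sinα = 33.3
Slice 3: Δl = 2.1/cos45.4° = 2.991 m; N'_3 = 63·cos45.4° − 14·2.991 = 2.4; c'Δl = 48.15; W sinα = 44.9
Σc'Δl = 126.4 kN/m; ΣN' = 121.8 kN/m; ΣW sinα = 76.9 kN/m
Resisting = 126.4 + 121.8·tan22.3° = 126.4 + 50.0 = 176.3 kN/m
FS = 176.3 / 76.9 = 2.293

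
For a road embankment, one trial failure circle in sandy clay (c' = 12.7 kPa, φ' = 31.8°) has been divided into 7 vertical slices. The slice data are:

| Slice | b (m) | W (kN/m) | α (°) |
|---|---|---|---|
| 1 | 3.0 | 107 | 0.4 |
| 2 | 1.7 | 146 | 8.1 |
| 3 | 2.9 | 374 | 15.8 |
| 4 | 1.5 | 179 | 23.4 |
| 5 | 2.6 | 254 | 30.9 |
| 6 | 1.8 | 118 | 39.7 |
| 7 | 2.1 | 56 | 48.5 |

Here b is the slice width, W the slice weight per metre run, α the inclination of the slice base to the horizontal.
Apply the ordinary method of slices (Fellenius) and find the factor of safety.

Ordinary method of slices: FS = Σ[c'·Δl_i + (W_i cosα_i)·tanφ'] / Σ W_i sinα_i, with Δl_i = b_i / cosα_i.
Slice 1: Δl = 3.0/cos0.4° = 3.000 m; N'_1 = 107·cos0.4° = 107.0; c'Δl = 38.10; W sinα = 0.7
Slice 2: Δl = 1.7/cos8.1° = 1.717 m; N'_2 = 146·cos8.1° = 144.5; c'Δl = 21.81; W sinα = 20.6
Slice 3: Δl = 2.9/cos15.8° = 3.014 m; N'_3 = 374·cos15.8° = 359.9; c'Δl = 38.28; W sinα = 101.8
Slice 4: Δl = 1.5/cos23.4° = 1.634 m; N'_4 = 179·cos23.4° = 164.3; c'Δl = 20.76; W sinα = 71.1
Slice 5: Δl = 2.6/cos30.9° = 3.030 m; N'_5 = 254·cos30.9° = 217.9; c'Δl = 38.48; W sinα = 130.4
Slice 6: Δl = 1.8/cos39.7° = 2.339 m; N'_6 = 118·cos39.7° = 90.8; c'Δl = 29.71; W sinα = 75.4
Slice 7: Δl = 2.1/cos48.5° = 3.169 m; N'_7 = 56·cos48.5° = 37.1; c'Δl = 40.25; W sinα = 41.9
Σc'Δl = 227.4 kN/m; ΣN' = 1121.5 kN/m; ΣW sinα = 442.0 kN/m
Resisting = 227.4 + 1121.5·tan31.8° = 227.4 + 695.4 = 922.8 kN/m
FS = 922.8 / 442.0 = 2.088

FS = 2.09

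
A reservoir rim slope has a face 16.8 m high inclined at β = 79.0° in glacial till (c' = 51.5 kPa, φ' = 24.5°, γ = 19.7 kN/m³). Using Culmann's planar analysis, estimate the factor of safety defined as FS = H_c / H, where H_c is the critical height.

FS = 1.33

H_c = (4c'/γ) · sinβ cosφ' / [1 − cos(β − φ')]
    = (4·51.5/19.7) · sin79.0°·cos24.5° / [1 − cos54.5°]
    = 10.457 · 0.8932 / 0.4193 = 22.28 m
FS = H_c / H = 22.28 / 16.8 = 1.326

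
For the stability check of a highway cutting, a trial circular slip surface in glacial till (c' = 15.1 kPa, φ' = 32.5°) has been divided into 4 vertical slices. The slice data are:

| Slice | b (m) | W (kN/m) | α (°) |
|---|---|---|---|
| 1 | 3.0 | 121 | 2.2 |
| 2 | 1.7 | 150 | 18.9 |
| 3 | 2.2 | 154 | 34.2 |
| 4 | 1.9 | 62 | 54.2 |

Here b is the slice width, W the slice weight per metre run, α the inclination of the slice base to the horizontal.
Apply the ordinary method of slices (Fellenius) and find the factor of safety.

Ordinary method of slices: FS = Σ[c'·Δl_i + (W_i cosα_i)·tanφ'] / Σ W_i sinα_i, with Δl_i = b_i / cosα_i.
Slice 1: Δl = 3.0/cos2.2° = 3.002 m; N'_1 = 121·cos2.2° = 120.9; c'Δl = 45.33; W sinα = 4.6
Slice 2: Δl = 1.7/cos18.9° = 1.797 m; N'_2 = 150·cos18.9° = 141.9; c'Δl = 27.13; W sinα = 48.6
Slice 3: Δl = 2.2/cos34.2° = 2.660 m; N'_3 = 154·cos34.2° = 127.4; c'Δl = 40.17; W sinα = 86.6
Slice 4: Δl = 1.9/cos54.2° = 3.248 m; N'_4 = 62·cos54.2° = 36.3; c'Δl = 49.05; W sinα = 50.3
Σc'Δl = 161.7 kN/m; ΣN' = 426.5 kN/m; ΣW sinα = 190.1 kN/m
Resisting = 161.7 + 426.5·tan32.5° = 161.7 + 271.7 = 433.4 kN/m
FS = 433.4 / 190.1 = 2.280

FS = 2.28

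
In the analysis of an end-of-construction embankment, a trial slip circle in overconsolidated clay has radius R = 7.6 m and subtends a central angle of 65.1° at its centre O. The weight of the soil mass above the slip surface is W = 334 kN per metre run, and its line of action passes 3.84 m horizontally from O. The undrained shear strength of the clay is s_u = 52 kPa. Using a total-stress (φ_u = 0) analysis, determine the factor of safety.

Taking moments about the centre O, the resisting moment is provided by the undrained shear strength acting along the arc:
Arc length L_a = R·θ = 7.6·(65.1°·π/180) = 7.6·1.1362 = 8.64 m
M_R = s_u·L_a·R = 52·8.64·7.6 = 3412.6 kN·m/m
M_D = W·d = 334·3.84 = 1282.6 kN·m/m
FS = M_R / M_D = 3412.6 / 1282.6 = 2.661

FS = 2.66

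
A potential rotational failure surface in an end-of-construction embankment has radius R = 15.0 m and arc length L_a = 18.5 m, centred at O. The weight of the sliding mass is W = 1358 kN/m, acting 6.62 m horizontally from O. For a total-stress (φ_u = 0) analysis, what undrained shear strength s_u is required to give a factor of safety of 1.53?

s_u = 49.6 kPa

FS = s_u·L_a·R / (W·d), so s_u = FS·W·d / (L_a·R).
s_u = 1.53·1358·6.62 / (18.50·15.0) = 13754.6 / 277.50 = 49.57 kPa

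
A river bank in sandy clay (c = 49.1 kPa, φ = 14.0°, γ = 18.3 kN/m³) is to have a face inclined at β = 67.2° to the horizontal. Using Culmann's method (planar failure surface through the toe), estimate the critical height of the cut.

Culmann's analysis gives the critical failure plane at α_cr = (β + φ)/2 = (67.2 + 14.0)/2 = 40.6°, and the critical height
H_c = (4c/γ) · sinβ cosφ / [1 − cos(β − φ)]
    = (4·49.1/18.3) · sin67.2°·cos14.0° / [1 − cos(53.2°)]
    = 10.732 · 0.9219·0.9703 / [1 − 0.5990]
    = 10.732 · 0.8945 / 0.4010
    = 23.94 m

H_c = 23.94 m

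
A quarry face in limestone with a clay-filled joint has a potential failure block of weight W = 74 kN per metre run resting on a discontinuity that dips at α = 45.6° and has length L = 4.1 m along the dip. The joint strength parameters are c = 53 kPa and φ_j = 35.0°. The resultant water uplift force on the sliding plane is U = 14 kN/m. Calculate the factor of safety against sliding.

FS = 4.61

Resolving the block weight along and normal to the plane and applying the Mohr–Coulomb strength on the joint:
N' = W cosα − U = 74·cos45.6° − 14 = 37.8 kN/m
Driving force T = W sinα = 74·sin45.6° = 52.9 kN/m
Resisting force R = c·L + N'·tanφ_j = 53·4.1 + 37.8·tan35.0° = 217.3 + 26.5 = 243.8 kN/m
FS = R / T = 243.8 / 52.9 = 4.610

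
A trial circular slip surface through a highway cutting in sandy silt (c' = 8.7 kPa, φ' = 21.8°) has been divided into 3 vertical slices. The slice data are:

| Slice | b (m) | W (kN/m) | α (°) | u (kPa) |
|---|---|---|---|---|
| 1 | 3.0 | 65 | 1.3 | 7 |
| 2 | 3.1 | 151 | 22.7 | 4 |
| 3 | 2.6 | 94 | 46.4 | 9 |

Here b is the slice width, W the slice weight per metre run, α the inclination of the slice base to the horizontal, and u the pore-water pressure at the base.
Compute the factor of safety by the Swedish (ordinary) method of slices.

Ordinary method of slices: FS = Σ[c'·Δl_i + (W_i cosα_i − u_i·Δl_i)·tanφ'] / Σ W_i sinα_i, with Δl_i = b_i / cosα_i.
Slice 1: Δl = 3.0/cos1.3° = 3.001 m; N'_1 = 65·cos1.3° − 7·3.001 = 44.0; c'Δl = 26.11; W sinα = 1.5
Slice 2: Δl = 3.1/cos22.7° = 3.360 m; N'_2 = 151·cos22.7° − 4·3.360 = 125.9; c'Δl = 29.23; W sinα = 58.3
Slice 3: Δl = 2.6/cos46.4° = 3.770 m; N'_3 = 94·cos46.4° − 9·3.770 = 30.9; c'Δl = 32.80; W sinα = 68.1
Σc'Δl = 88.1 kN/m; ΣN' = 200.7 kN/m; ΣW sinα = 127.8 kN/m
Resisting = 88.1 + 200.7·tan21.8° = 88.1 + 80.3 = 168.4 kN/m
FS = 168.4 / 127.8 = 1.318

FS = 1.32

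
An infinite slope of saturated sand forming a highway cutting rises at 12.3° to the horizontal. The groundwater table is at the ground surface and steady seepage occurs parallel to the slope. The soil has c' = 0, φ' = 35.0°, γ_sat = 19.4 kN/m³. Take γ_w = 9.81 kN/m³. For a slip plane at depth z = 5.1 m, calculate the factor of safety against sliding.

With seepage parallel to the slope and the water table at the surface, the effective normal stress on the slip plane uses the buoyant unit weight γ' = γ_sat − γ_w while the driving shear stress uses γ_sat:
FS = [c' + γ' z cos²β tanφ'] / [γ_sat z sinβ cosβ]
(For c' = 0 this reduces to FS = (γ'/γ_sat)·tanφ'/tanβ.)
γ' = 19.4 − 9.81 = 9.59 kN/m³
Numerator = 0.0 + 9.59·5.1·cos²12.3°·tan35.0° = 0.0 + 9.59·5.1·0.9546·0.7002 = 32.692 kPa
Denominator = 19.4·5.1·sin12.3°·cos12.3° = 19.4·5.1·0.2130·0.9770 = 20.593 kPa
FS = 32.692 / 20.593 = 1.588

FS = 1.59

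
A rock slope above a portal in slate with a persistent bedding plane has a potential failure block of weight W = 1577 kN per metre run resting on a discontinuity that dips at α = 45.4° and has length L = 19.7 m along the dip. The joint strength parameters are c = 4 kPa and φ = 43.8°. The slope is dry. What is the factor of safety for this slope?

FS = 1.02

Resolving the block weight along and normal to the plane and applying the Mohr–Coulomb strength on the joint:
N' = W cosα = 1577·cos45.4° = 1107.3 kN/m
Driving force T = W sinα = 1577·sin45.4° = 1122.9 kN/m
Resisting force R = c·L + N'·tanφ = 4·19.7 + 1107.3·tan43.8° = 78.8 + 1061.9 = 1140.7 kN/m
FS = R / T = 1140.7 / 1122.9 = 1.016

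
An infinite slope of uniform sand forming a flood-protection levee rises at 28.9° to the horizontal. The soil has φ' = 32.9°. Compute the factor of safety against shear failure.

For a dry cohesionless infinite slope the factor of safety is FS = tanφ' / tanβ.
FS = tan32.9° / tan28.9° = 0.6469 / 0.5520 = 1.172

FS = 1.17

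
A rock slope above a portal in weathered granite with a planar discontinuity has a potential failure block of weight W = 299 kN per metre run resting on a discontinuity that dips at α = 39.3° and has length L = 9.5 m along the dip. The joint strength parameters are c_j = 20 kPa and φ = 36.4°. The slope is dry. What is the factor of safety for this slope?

FS = 1.90

Resolving the block weight along and normal to the plane and applying the Mohr–Coulomb strength on the joint:
N' = W cosα = 299·cos39.3° = 231.4 kN/m
Driving force T = W sinα = 299·sin39.3° = 189.4 kN/m
Resisting force R = c_j·L + N'·tanφ = 20·9.5 + 231.4·tan36.4° = 190.0 + 170.6 = 360.6 kN/m
FS = R / T = 360.6 / 189.4 = 1.904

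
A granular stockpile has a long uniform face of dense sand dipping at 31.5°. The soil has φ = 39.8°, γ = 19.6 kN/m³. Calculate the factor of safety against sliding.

For a dry cohesionless infinite slope the factor of safety is FS = tanφ / tanβ.
FS = tan39.8° / tan31.5° = 0.8332 / 0.6128 = 1.360

FS = 1.36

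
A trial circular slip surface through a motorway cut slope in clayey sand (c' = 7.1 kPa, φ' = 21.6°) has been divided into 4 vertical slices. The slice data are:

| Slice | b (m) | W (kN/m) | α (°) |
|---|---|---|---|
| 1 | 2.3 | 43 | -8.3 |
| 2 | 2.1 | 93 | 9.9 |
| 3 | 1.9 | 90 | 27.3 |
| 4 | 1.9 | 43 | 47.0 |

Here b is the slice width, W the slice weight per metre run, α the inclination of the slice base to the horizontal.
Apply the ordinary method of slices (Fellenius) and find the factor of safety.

FS = 1.98

Ordinary method of slices: FS = Σ[c'·Δl_i + (W_i cosα_i)·tanφ'] / Σ W_i sinα_i, with Δl_i = b_i / cosα_i.
Slice 1: Δl = 2.3/cos(-8.3°) = 2.324 m; N'_1 = 43·cos(-8.3°) = 42.5; c'Δl = 16.50; W sinα = -6.2
Slice 2: Δl = 2.1/cos9.9° = 2.132 m; N'_2 = 93·cos9.9° = 91.6; c'Δl = 15.14; W sinα = 16.0
Slice 3: Δl = 1.9/cos27.3° = 2.138 m; N'_3 = 90·cos27.3° = 80.0; c'Δl = 15.18; W sinα = 41.3
Slice 4: Δl = 1.9/cos47.0° = 2.786 m; N'_4 = 43·cos47.0° = 29.3; c'Δl = 19.78; W sinα = 31.4
Σc'Δl = 66.6 kN/m; ΣN' = 243.5 kN/m; ΣW sinα = 82.5 kN/m
Resisting = 66.6 + 243.5·tan21.6° = 66.6 + 96.4 = 163.0 kN/m
FS = 163.0 / 82.5 = 1.975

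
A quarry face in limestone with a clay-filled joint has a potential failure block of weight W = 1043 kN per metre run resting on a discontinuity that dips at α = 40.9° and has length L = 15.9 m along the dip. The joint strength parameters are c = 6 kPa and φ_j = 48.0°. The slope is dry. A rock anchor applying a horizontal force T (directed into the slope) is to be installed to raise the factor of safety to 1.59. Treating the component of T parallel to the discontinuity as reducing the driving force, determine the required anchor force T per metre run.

Resolving forces along and normal to the sliding plane, with the horizontal anchor force T adding T·sinα to the effective normal force and T·cosα acting up the plane against the driving force:
FS = [cL + (W cosα + T sinα) tanφ_j] / [W sinα − T cosα]
Without the anchor: N' = 788.4 kN/m, driving T_d = 682.9 kN/m, resisting R = 6·15.9 + 788.4·tan48.0° = 971.0 kN/m, FS = 1.42.
Setting FS = 1.59 and solving for T:
1.59·(682.9 − T cos40.9°) = 971.0 + T sin40.9°·tan48.0°
T·(sin40.9°·tan48.0° + 1.59·cos40.9°) = 1.59·682.9 − 971.0
T·(0.6547·1.1106 + 1.59·0.7559) = 1085.8 − 971.0 = 114.8
T·1.9290 = 114.8
T = 59.5 kN/m

T = 60 kN/m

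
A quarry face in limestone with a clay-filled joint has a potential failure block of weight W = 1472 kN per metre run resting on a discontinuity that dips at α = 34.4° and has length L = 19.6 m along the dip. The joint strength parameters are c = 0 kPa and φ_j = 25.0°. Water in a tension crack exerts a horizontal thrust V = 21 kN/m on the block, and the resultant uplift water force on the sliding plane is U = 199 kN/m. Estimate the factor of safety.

FS = 0.55

Resolving the block weight along and normal to the plane and applying the Mohr–Coulomb strength on the joint:
N' = W cosα − U − V sinα = 1472·cos34.4° − 199 − 21·sin34.4° = 1003.7 kN/m
Driving force T = W sinα + V cosα = 1472·sin34.4° + 21·cos34.4° = 849.0 kN/m
Resisting force R = c·L + N'·tanφ_j = 0·19.6 + 1003.7·tan25.0° = 0.0 + 468.0 = 468.0 kN/m
FS = R / T = 468.0 / 849.0 = 0.551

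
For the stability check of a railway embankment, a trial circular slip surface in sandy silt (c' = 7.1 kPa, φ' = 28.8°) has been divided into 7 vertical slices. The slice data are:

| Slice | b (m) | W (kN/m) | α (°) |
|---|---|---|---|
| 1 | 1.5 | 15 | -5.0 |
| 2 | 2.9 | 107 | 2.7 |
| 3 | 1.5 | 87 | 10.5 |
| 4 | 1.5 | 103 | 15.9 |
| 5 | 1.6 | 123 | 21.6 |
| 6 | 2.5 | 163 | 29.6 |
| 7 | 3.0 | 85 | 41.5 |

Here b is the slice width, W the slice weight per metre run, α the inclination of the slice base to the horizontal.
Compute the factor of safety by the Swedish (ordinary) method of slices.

FS = 1.99

Ordinary method of slices: FS = Σ[c'·Δl_i + (W_i cosα_i)·tanφ'] / Σ W_i sinα_i, with Δl_i = b_i / cosα_i.
Slice 1: Δl = 1.5/cos(-5.0°) = 1.506 m; N'_1 = 15·cos(-5.0°) = 14.9; c'Δl = 10.69; W sinα = -1.3
Slice 2: Δl = 2.9/cos2.7° = 2.903 m; N'_2 = 107·cos2.7° = 106.9; c'Δl = 20.61; W sinα = 5.0
Slice 3: Δl = 1.5/cos10.5° = 1.526 m; N'_3 = 87·cos10.5° = 85.5; c'Δl = 10.83; W sinα = 15.9
Slice 4: Δl = 1.5/cos15.9° = 1.560 m; N'_4 = 103·cos15.9° = 99.1; c'Δl = 11.07; W sinα = 28.2
Slice 5: Δl = 1.6/cos21.6° = 1.721 m; N'_5 = 123·cos21.6° = 114.4; c'Δl = 12.22; W sinα = 45.3
Slice 6: Δl = 2.5/cos29.6° = 2.875 m; N'_6 = 163·cos29.6° = 141.7; c'Δl = 20.41; W sinα = 80.5
Slice 7: Δl = 3.0/cos41.5° = 4.006 m; N'_7 = 85·cos41.5° = 63.7; c'Δl = 28.44; W sinα = 56.3
Σc'Δl = 114.3 kN/m; ΣN' = 626.2 kN/m; ΣW sinα = 229.9 kN/m
Resisting = 114.3 + 626.2·tan28.8° = 114.3 + 344.2 = 458.5 kN/m
FS = 458.5 / 229.9 = 1.994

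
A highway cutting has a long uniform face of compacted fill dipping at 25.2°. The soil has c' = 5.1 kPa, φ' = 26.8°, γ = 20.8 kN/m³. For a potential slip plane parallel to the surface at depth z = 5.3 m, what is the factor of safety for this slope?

FS = 1.19

For an infinite slope with a slip plane parallel to the surface (no pore pressure): FS = [c' + γz cos²β tanφ'] / [γz sinβ cosβ].
γz = 20.8·5.3 = 110.24 kN/m²
Numerator = 5.1 + 110.24·cos²25.2°·tan26.8° = 5.1 + 110.24·0.8187·0.5051 = 50.691 kPa
Denominator = 110.24·sin25.2°·cos25.2° = 110.24·0.4258·0.9048 = 42.471 kPa
FS = 50.691 / 42.471 = 1.194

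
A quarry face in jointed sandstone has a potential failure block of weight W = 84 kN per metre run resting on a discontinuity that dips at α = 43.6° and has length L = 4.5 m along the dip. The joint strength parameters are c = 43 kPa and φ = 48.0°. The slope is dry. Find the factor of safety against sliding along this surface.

FS = 4.51

Resolving the block weight along and normal to the plane and applying the Mohr–Coulomb strength on the joint:
N' = W cosα = 84·cos43.6° = 60.8 kN/m
Driving force T = W sinα = 84·sin43.6° = 57.9 kN/m
Resisting force R = c·L + N'·tanφ = 43·4.5 + 60.8·tan48.0° = 193.5 + 67.6 = 261.1 kN/m
FS = R / T = 261.1 / 57.9 = 4.507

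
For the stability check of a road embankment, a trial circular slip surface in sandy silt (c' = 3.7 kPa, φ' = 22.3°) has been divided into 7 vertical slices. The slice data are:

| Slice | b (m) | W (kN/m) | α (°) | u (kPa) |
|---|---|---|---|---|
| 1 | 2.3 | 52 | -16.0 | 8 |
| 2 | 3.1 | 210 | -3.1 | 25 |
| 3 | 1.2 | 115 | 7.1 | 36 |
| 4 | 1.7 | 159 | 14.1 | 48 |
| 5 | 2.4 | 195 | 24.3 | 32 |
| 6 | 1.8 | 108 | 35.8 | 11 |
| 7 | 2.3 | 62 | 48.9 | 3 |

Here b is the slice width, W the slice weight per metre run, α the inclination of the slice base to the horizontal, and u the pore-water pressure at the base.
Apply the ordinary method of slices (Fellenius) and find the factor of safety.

Ordinary method of slices: FS = Σ[c'·Δl_i + (W_i cosα_i − u_i·Δl_i)·tanφ'] / Σ W_i sinα_i, with Δl_i = b_i / cosα_i.
Slice 1: Δl = 2.3/cos(-16.0°) = 2.393 m; N'_1 = 52·cos(-16.0°) − 8·2.393 = 30.8; c'Δl = 8.85; W sinα = -14.3
Slice 2: Δl = 3.1/cos(-3.1°) = 3.105 m; N'_2 = 210·cos(-3.1°) − 25·3.105 = 132.1; c'Δl = 11.49; W sinα = -11.4
Slice 3: Δl = 1.2/cos7.1° = 1.209 m; N'_3 = 115·cos7.1° − 36·1.209 = 70.6; c'Δl = 4.47; W sinα = 14.2
Slice 4: Δl = 1.7/cos14.1° = 1.753 m; N'_4 = 159·cos14.1° − 48·1.753 = 70.1; c'Δl = 6.49; W sinα = 38.7
Slice 5: Δl = 2.4/cos24.3° = 2.633 m; N'_5 = 195·cos24.3° − 32·2.633 = 93.5; c'Δl = 9.74; W sinα = 80.2
Slice 6: Δl = 1.8/cos35.8° = 2.219 m; N'_6 = 108·cos35.8° − 11·2.219 = 63.2; c'Δl = 8.21; W sinα = 63.2
Slice 7: Δl = 2.3/cos48.9° = 3.499 m; N'_7 = 62·cos48.9° − 3·3.499 = 30.3; c'Δl = 12.95; W sinα = 46.7
Σc'Δl = 62.2 kN/m; ΣN' = 490.5 kN/m; ΣW sinα = 217.4 kN/m
Resisting = 62.2 + 490.5·tan22.3° = 62.2 + 201.2 = 263.4 kN/m
FS = 263.4 / 217.4 = 1.211

FS = 1.21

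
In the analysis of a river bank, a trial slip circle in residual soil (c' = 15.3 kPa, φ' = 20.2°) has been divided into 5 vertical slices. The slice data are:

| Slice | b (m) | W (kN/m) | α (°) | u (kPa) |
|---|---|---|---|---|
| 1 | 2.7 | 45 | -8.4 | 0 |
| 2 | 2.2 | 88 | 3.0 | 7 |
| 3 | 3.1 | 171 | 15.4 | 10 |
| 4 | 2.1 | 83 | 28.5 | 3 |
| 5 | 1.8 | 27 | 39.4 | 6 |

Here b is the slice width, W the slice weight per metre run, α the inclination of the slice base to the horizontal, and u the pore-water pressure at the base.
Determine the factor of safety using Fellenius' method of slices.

FS = 3.15

Ordinary method of slices: FS = Σ[c'·Δl_i + (W_i cosα_i − u_i·Δl_i)·tanφ'] / Σ W_i sinα_i, with Δl_i = b_i / cosα_i.
Slice 1: Δl = 2.7/cos(-8.4°) = 2.729 m; N'_1 = 45·cos(-8.4°) − 0·2.729 = 44.5; c'Δl = 41.76; W sinα = -6.6
Slice 2: Δl = 2.2/cos3.0° = 2.203 m; N'_2 = 88·cos3.0° − 7·2.203 = 72.5; c'Δl = 33.71; W sinα = 4.6
Slice 3: Δl = 3.1/cos15.4° = 3.215 m; N'_3 = 171·cos15.4° − 10·3.215 = 132.7; c'Δl = 49.20; W sinα = 45.4
Slice 4: Δl = 2.1/cos28.5° = 2.390 m; N'_4 = 83·cos28.5° − 3·2.390 = 65.8; c'Δl = 36.56; W sinα = 39.6
Slice 5: Δl = 1.8/cos39.4° = 2.329 m; N'_5 = 27·cos39.4° − 6·2.329 = 6.9; c'Δl = 35.64; W sinα = 17.1
Σc'Δl = 196.9 kN/m; ΣN' = 322.3 kN/m; ΣW sinα = 100.2 kN/m
Resisting = 196.9 + 322.3·tan20.2° = 196.9 + 118.6 = 315.5 kN/m
FS = 315.5 / 100.2 = 3.149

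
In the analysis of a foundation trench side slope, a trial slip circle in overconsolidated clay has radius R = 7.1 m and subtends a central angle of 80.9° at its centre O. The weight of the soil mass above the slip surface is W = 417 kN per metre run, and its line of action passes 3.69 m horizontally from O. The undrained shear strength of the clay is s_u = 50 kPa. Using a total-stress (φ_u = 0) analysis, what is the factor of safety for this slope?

Taking moments about the centre O, the resisting moment is provided by the undrained shear strength acting along the arc:
Arc length L_a = R·θ = 7.1·(80.9°·π/180) = 7.1·1.4120 = 10.02 m
M_R = s_u·L_a·R = 50·10.02·7.1 = 3558.9 kN·m/m
M_D = W·d = 417·3.69 = 1538.7 kN·m/m
FS = M_R / M_D = 3558.9 / 1538.7 = 2.313

FS = 2.31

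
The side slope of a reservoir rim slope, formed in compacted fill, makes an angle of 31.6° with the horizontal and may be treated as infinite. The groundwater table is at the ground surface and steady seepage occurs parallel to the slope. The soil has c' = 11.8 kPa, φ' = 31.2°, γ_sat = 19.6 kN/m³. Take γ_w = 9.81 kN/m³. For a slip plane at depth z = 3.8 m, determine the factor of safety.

FS = 0.85

With seepage parallel to the slope and the water table at the surface, the effective normal stress on the slip plane uses the buoyant unit weight γ' = γ_sat − γ_w while the driving shear stress uses γ_sat:
FS = [c' + γ' z cos²β tanφ'] / [γ_sat z sinβ cosβ]
γ' = 19.6 − 9.81 = 9.79 kN/m³
Numerator = 11.8 + 9.79·3.8·cos²31.6°·tan31.2° = 11.8 + 9.79·3.8·0.7254·0.6056 = 28.144 kPa
Denominator = 19.6·3.8·sin31.6°·cos31.6° = 19.6·3.8·0.5240·0.8517 = 33.240 kPa
FS = 28.144 / 33.240 = 0.847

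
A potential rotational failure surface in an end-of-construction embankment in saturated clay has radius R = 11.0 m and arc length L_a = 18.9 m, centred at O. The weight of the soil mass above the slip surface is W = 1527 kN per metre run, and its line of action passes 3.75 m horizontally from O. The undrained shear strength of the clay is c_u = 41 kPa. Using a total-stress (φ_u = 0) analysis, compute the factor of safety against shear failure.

Taking moments about the centre O, the resisting moment is provided by the undrained shear strength acting along the arc:
M_R = c_u·L_a·R = 41·18.90·11.0 = 8523.9 kN·m/m
M_D = W·d = 1527·3.75 = 5726.2 kN·m/m
FS = M_R / M_D = 8523.9 / 5726.2 = 1.489

FS = 1.49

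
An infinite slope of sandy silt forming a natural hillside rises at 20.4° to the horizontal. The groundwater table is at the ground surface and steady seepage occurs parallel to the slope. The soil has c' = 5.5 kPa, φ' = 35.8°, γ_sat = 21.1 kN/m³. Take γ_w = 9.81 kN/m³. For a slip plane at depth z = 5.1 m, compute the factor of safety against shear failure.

FS = 1.19

With seepage parallel to the slope and the water table at the surface, the effective normal stress on the slip plane uses the buoyant unit weight γ' = γ_sat − γ_w while the driving shear stress uses γ_sat:
FS = [c' + γ' z cos²β tanφ'] / [γ_sat z sinβ cosβ]
γ' = 21.1 − 9.81 = 11.29 kN/m³
Numerator = 5.5 + 11.29·5.1·cos²20.4°·tan35.8° = 5.5 + 11.29·5.1·0.8785·0.7212 = 41.982 kPa
Denominator = 21.1·5.1·sin20.4°·cos20.4° = 21.1·5.1·0.3486·0.9373 = 35.157 kPa
FS = 41.982 / 35.157 = 1.194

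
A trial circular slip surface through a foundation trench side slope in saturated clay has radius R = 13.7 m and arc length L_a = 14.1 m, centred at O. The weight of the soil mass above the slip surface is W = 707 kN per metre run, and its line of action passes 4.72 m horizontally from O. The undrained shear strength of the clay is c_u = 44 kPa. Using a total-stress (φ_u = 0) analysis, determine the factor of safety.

FS = 2.55

Taking moments about the centre O, the resisting moment is provided by the undrained shear strength acting along the arc:
M_R = c_u·L_a·R = 44·14.10·13.7 = 8499.5 kN·m/m
M_D = W·d = 707·4.72 = 3337.0 kN·m/m
FS = M_R / M_D = 8499.5 / 3337.0 = 2.547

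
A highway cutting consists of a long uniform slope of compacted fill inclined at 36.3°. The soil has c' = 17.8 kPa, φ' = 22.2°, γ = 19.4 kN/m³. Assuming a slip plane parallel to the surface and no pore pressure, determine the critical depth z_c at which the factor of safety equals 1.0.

Setting FS = 1.00 in FS = [c' + γz cos²β tanφ'] / [γz sinβ cosβ] and solving for z:
z = c' / [γ cosβ (FS·sinβ − cosβ·tanφ')]
  = 17.8 / [19.4·cos36.3°·(1.00·sin36.3° − cos36.3°·tan22.2°)]
  = 17.8 / [19.4·0.8059·(1.00·0.5920 − 0.8059·0.4081)]
  = 17.8 / 4.1139 = 4.327 m

z_c = 4.33 m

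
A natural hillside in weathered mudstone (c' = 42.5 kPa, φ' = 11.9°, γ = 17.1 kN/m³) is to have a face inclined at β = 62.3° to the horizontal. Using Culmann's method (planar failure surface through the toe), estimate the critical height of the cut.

Culmann's analysis gives the critical failure plane at α_cr = (β + φ')/2 = (62.3 + 11.9)/2 = 37.1°, and the critical height
H_c = (4c'/γ) · sinβ cosφ' / [1 − cos(β − φ')]
    = (4·42.5/17.1) · sin62.3°·cos11.9° / [1 − cos(50.4°)]
    = 9.942 · 0.8854·0.9785 / [1 − 0.6374]
    = 9.942 · 0.8664 / 0.3626
    = 23.75 m

H_c = 23.75 m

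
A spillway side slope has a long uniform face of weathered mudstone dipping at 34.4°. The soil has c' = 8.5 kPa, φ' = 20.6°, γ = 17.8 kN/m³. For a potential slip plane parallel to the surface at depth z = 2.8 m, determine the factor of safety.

FS = 0.91

For an infinite slope with a slip plane parallel to the surface (no pore pressure): FS = [c' + γz cos²β tanφ'] / [γz sinβ cosβ].
γz = 17.8·2.8 = 49.84 kN/m²
Numerator = 8.5 + 49.84·cos²34.4°·tan20.6° = 8.5 + 49.84·0.6808·0.3759 = 21.254 kPa
Denominator = 49.84·sin34.4°·cos34.4° = 49.84·0.5650·0.8251 = 23.234 kPa
FS = 21.254 / 23.234 = 0.915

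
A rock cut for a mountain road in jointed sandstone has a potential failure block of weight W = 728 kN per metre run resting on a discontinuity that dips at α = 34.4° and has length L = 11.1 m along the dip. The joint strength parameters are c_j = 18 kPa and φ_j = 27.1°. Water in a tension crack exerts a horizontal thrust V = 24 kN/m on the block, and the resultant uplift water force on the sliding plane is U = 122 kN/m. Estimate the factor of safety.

Resolving the block weight along and normal to the plane and applying the Mohr–Coulomb strength on the joint:
N' = W cosα − U − V sinα = 728·cos34.4° − 122 − 24·sin34.4° = 465.1 kN/m
Driving force T = W sinα + V cosα = 728·sin34.4° + 24·cos34.4° = 431.1 kN/m
Resisting force R = c_j·L + N'·tanφ_j = 18·11.1 + 465.1·tan27.1° = 199.8 + 238.0 = 437.8 kN/m
FS = R / T = 437.8 / 431.1 = 1.016

FS = 1.02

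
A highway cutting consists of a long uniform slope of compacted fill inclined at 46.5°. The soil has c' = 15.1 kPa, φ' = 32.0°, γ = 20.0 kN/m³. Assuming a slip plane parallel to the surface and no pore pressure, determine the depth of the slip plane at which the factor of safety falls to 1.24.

z = 2.34 m

Setting FS = 1.24 in FS = [c' + γz cos²β tanφ'] / [γz sinβ cosβ] and solving for z:
z = c' / [γ cosβ (FS·sinβ − cosβ·tanφ')]
  = 15.1 / [20.0·cos46.5°·(1.24·sin46.5° − cos46.5°·tan32.0°)]
  = 15.1 / [20.0·0.6884·(1.24·0.7254 − 0.6884·0.6249)]
  = 15.1 / 6.4613 = 2.337 m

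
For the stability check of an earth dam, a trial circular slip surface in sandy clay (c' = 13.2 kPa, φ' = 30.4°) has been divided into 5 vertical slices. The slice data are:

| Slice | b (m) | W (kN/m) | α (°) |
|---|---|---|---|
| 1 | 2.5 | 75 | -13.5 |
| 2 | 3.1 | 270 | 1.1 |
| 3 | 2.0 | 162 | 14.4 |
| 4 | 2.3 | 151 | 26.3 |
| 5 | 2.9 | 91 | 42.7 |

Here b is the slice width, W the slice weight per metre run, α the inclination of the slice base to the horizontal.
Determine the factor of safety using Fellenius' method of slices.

Ordinary method of slices: FS = Σ[c'·Δl_i + (W_i cosα_i)·tanφ'] / Σ W_i sinα_i, with Δl_i = b_i / cosα_i.
Slice 1: Δl = 2.5/cos(-13.5°) = 2.571 m; N'_1 = 75·cos(-13.5°) = 72.9; c'Δl = 33.94; W sinα = -17.5
Slice 2: Δl = 3.1/cos1.1° = 3.101 m; N'_2 = 270·cos1.1° = 270.0; c'Δl = 40.93; W sinα = 5.2
Slice 3: Δl = 2.0/cos14.4° = 2.065 m; N'_3 = 162·cos14.4° = 156.9; c'Δl = 27.26; W sinα = 40.3
Slice 4: Δl = 2.3/cos26.3° = 2.566 m; N'_4 = 151·cos26.3° = 135.4; c'Δl = 33.87; W sinα = 66.9
Slice 5: Δl = 2.9/cos42.7° = 3.946 m; N'_5 = 91·cos42.7° = 66.9; c'Δl = 52.09; W sinα = 61.7
Σc'Δl = 188.1 kN/m; ΣN' = 702.0 kN/m; ΣW sinα = 156.6 kN/m
Resisting = 188.1 + 702.0·tan30.4° = 188.1 + 411.9 = 600.0 kN/m
FS = 600.0 / 156.6 = 3.832

FS = 3.83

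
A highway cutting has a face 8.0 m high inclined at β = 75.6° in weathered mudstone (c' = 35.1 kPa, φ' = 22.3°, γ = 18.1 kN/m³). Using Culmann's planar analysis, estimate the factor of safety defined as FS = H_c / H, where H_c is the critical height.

FS = 2.16

H_c = (4c'/γ) · sinβ cosφ' / [1 − cos(β − φ')]
    = (4·35.1/18.1) · sin75.6°·cos22.3° / [1 − cos53.3°]
    = 7.757 · 0.8961 / 0.4024 = 17.28 m
FS = H_c / H = 17.28 / 8.0 = 2.159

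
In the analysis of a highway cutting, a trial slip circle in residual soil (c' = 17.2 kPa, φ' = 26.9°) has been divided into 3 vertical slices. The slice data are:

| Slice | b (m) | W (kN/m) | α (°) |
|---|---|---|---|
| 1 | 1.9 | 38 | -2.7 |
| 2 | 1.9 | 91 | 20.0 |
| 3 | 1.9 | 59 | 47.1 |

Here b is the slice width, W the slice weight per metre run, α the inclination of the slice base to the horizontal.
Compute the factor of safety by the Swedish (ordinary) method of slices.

FS = 2.74

Ordinary method of slices: FS = Σ[c'·Δl_i + (W_i cosα_i)·tanφ'] / Σ W_i sinα_i, with Δl_i = b_i / cosα_i.
Slice 1: Δl = 1.9/cos(-2.7°) = 1.902 m; N'_1 = 38·cos(-2.7°) = 38.0; c'Δl = 32.72; W sinα = -1.8
Slice 2: Δl = 1.9/cos20.0° = 2.022 m; N'_2 = 91·cos20.0° = 85.5; c'Δl = 34.78; W sinα = 31.1
Slice 3: Δl = 1.9/cos47.1° = 2.791 m; N'_3 = 59·cos47.1° = 40.2; c'Δl = 48.01; W sinα = 43.2
Σc'Δl = 115.5 kN/m; ΣN' = 163.6 kN/m; ΣW sinα = 72.6 kN/m
Resisting = 115.5 + 163.6·tan26.9° = 115.5 + 83.0 = 198.5 kN/m
FS = 198.5 / 72.6 = 2.736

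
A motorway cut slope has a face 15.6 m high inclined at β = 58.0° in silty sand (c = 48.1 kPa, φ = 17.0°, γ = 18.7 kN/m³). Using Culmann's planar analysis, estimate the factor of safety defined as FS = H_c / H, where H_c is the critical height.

FS = 2.18

H_c = (4c/γ) · sinβ cosφ / [1 − cos(β − φ)]
    = (4·48.1/18.7) · sin58.0°·cos17.0° / [1 − cos41.0°]
    = 10.289 · 0.8110 / 0.2453 = 34.02 m
FS = H_c / H = 34.02 / 15.6 = 2.181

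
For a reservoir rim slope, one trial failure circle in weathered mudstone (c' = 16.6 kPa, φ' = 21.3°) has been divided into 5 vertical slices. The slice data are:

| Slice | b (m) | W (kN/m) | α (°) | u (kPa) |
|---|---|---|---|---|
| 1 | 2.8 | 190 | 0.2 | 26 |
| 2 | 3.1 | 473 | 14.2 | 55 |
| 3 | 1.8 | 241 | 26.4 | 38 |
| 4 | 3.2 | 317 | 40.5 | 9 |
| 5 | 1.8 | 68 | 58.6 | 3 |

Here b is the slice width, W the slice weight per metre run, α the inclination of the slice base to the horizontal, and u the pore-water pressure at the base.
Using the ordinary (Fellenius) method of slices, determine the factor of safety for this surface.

Ordinary method of slices: FS = Σ[c'·Δl_i + (W_i cosα_i − u_i·Δl_i)·tanφ'] / Σ W_i sinα_i, with Δl_i = b_i / cosα_i.
Slice 1: Δl = 2.8/cos0.2° = 2.800 m; N'_1 = 190·cos0.2° − 26·2.800 = 117.2; c'Δl = 46.48; W sinα = 0.7
Slice 2: Δl = 3.1/cos14.2° = 3.198 m; N'_2 = 473·cos14.2° − 55·3.198 = 282.7; c'Δl = 53.08; W sinα = 116.0
Slice 3: Δl = 1.8/cos26.4° = 2.010 m; N'_3 = 241·cos26.4° − 38·2.010 = 139.5; c'Δl = 33.36; W sinα = 107.2
Slice 4: Δl = 3.2/cos40.5° = 4.208 m; N'_4 = 317·cos40.5° − 9·4.208 = 203.2; c'Δl = 69.86; W sinα = 205.9
Slice 5: Δl = 1.8/cos58.6° = 3.455 m; N'_5 = 68·cos58.6° − 3·3.455 = 25.1; c'Δl = 57.35; W sinα = 58.0
Σc'Δl = 260.1 kN/m; ΣN' = 767.6 kN/m; ΣW sinα = 487.8 kN/m
Resisting = 260.1 + 767.6·tan21.3° = 260.1 + 299.3 = 559.4 kN/m
FS = 559.4 / 487.8 = 1.147

FS = 1.15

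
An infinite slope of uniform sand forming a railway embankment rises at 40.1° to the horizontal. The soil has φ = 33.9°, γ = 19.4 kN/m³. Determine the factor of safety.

FS = 0.80

For a dry cohesionless infinite slope the factor of safety is FS = tanφ / tanβ.
FS = tan33.9° / tan40.1° = 0.6720 / 0.8421 = 0.798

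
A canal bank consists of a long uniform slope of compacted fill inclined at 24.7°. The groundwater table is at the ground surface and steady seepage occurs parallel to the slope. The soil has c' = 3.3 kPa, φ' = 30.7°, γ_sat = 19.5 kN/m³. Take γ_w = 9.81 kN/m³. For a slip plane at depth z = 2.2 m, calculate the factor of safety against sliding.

FS = 0.84

With seepage parallel to the slope and the water table at the surface, the effective normal stress on the slip plane uses the buoyant unit weight γ' = γ_sat − γ_w while the driving shear stress uses γ_sat:
FS = [c' + γ' z cos²β tanφ'] / [γ_sat z sinβ cosβ]
γ' = 19.5 − 9.81 = 9.69 kN/m³
Numerator = 3.3 + 9.69·2.2·cos²24.7°·tan30.7° = 3.3 + 9.69·2.2·0.8254·0.5938 = 13.748 kPa
Denominator = 19.5·2.2·sin24.7°·cos24.7° = 19.5·2.2·0.4179·0.9085 = 16.286 kPa
FS = 13.748 / 16.286 = 0.844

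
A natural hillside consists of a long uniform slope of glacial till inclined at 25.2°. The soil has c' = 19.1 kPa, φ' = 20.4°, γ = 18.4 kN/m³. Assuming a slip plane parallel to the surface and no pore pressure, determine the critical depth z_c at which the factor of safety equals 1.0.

Setting FS = 1.00 in FS = [c' + γz cos²β tanφ'] / [γz sinβ cosβ] and solving for z:
z = c' / [γ cosβ (FS·sinβ − cosβ·tanφ')]
  = 19.1 / [18.4·cos25.2°·(1.00·sin25.2° − cos25.2°·tan20.4°)]
  = 19.1 / [18.4·0.9048·(1.00·0.4258 − 0.9048·0.3719)]
  = 19.1 / 1.4864 = 12.850 m

z_c = 12.85 m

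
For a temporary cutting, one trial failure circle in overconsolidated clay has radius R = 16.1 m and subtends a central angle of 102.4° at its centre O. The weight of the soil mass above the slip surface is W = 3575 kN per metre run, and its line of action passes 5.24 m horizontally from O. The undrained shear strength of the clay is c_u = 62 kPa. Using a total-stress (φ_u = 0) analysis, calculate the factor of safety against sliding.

FS = 1.53

Taking moments about the centre O, the resisting moment is provided by the undrained shear strength acting along the arc:
Arc length L_a = R·θ = 16.1·(102.4°·π/180) = 16.1·1.7872 = 28.77 m
M_R = c_u·L_a·R = 62·28.77·16.1 = 28722.4 kN·m/m
M_D = W·d = 3575·5.24 = 18733.0 kN·m/m
FS = M_R / M_D = 28722.4 / 18733.0 = 1.533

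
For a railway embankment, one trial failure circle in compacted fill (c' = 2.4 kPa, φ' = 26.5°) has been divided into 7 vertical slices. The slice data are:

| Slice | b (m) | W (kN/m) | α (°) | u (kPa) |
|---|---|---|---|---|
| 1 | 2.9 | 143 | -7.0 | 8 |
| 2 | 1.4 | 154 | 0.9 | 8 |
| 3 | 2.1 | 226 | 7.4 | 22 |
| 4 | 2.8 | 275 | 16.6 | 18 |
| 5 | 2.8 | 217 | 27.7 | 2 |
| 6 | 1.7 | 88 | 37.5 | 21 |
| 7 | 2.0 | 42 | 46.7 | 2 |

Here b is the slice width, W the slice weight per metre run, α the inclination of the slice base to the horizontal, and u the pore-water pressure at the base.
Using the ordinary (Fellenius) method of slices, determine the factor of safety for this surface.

FS = 1.74

Ordinary method of slices: FS = Σ[c'·Δl_i + (W_i cosα_i − u_i·Δl_i)·tanφ'] / Σ W_i sinα_i, with Δl_i = b_i / cosα_i.
Slice 1: Δl = 2.9/cos(-7.0°) = 2.922 m; N'_1 = 143·cos(-7.0°) − 8·2.922 = 118.6; c'Δl = 7.01; W sinα = -17.4
Slice 2: Δl = 1.4/cos0.9° = 1.400 m; N'_2 = 154·cos0.9° − 8·1.400 = 142.8; c'Δl = 3.36; W sinα = 2.4
Slice 3: Δl = 2.1/cos7.4° = 2.118 m; N'_3 = 226·cos7.4° − 22·2.118 = 177.5; c'Δl = 5.08; W sinα = 29.1
Slice 4: Δl = 2.8/cos16.6° = 2.922 m; N'_4 = 275·cos16.6° − 18·2.922 = 210.9; c'Δl = 7.01; W sinα = 78.6
Slice 5: Δl = 2.8/cos27.7° = 3.162 m; N'_5 = 217·cos27.7° − 2·3.162 = 185.8; c'Δl = 7.59; W sinα = 100.9
Slice 6: Δl = 1.7/cos37.5° = 2.143 m; N'_6 = 88·cos37.5° − 21·2.143 = 24.8; c'Δl = 5.14; W sinα = 53.6
Slice 7: Δl = 2.0/cos46.7° = 2.916 m; N'_7 = 42·cos46.7° − 2·2.916 = 23.0; c'Δl = 7.00; W sinα = 30.6
Σc'Δl = 42.2 kN/m; ΣN' = 883.4 kN/m; ΣW sinα = 277.7 kN/m
Resisting = 42.2 + 883.4·tan26.5° = 42.2 + 440.5 = 482.7 kN/m
FS = 482.7 / 277.7 = 1.738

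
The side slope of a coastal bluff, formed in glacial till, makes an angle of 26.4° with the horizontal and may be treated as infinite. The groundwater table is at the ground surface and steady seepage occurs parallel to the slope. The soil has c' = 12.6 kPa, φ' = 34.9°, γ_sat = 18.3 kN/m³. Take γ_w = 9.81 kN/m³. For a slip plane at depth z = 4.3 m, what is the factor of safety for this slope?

FS = 1.05

With seepage parallel to the slope and the water table at the surface, the effective normal stress on the slip plane uses the buoyant unit weight γ' = γ_sat − γ_w while the driving shear stress uses γ_sat:
FS = [c' + γ' z cos²β tanφ'] / [γ_sat z sinβ cosβ]
γ' = 18.3 − 9.81 = 8.49 kN/m³
Numerator = 12.6 + 8.49·4.3·cos²26.4°·tan34.9° = 12.6 + 8.49·4.3·0.8023·0.6976 = 33.033 kPa
Denominator = 18.3·4.3·sin26.4°·cos26.4° = 18.3·4.3·0.4446·0.8957 = 31.339 kPa
FS = 33.033 / 31.339 = 1.054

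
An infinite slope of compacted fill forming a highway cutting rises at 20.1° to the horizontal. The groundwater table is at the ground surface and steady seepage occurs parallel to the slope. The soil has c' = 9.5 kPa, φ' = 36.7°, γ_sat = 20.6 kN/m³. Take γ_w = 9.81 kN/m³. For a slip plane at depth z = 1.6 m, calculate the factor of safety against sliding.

With seepage parallel to the slope and the water table at the surface, the effective normal stress on the slip plane uses the buoyant unit weight γ' = γ_sat − γ_w while the driving shear stress uses γ_sat:
FS = [c' + γ' z cos²β tanφ'] / [γ_sat z sinβ cosβ]
γ' = 20.6 − 9.81 = 10.79 kN/m³
Numerator = 9.5 + 10.79·1.6·cos²20.1°·tan36.7° = 9.5 + 10.79·1.6·0.8819·0.7454 = 20.848 kPa
Denominator = 20.6·1.6·sin20.1°·cos20.1° = 20.6·1.6·0.3437·0.9391 = 10.637 kPa
FS = 20.848 / 10.637 = 1.960

FS = 1.96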